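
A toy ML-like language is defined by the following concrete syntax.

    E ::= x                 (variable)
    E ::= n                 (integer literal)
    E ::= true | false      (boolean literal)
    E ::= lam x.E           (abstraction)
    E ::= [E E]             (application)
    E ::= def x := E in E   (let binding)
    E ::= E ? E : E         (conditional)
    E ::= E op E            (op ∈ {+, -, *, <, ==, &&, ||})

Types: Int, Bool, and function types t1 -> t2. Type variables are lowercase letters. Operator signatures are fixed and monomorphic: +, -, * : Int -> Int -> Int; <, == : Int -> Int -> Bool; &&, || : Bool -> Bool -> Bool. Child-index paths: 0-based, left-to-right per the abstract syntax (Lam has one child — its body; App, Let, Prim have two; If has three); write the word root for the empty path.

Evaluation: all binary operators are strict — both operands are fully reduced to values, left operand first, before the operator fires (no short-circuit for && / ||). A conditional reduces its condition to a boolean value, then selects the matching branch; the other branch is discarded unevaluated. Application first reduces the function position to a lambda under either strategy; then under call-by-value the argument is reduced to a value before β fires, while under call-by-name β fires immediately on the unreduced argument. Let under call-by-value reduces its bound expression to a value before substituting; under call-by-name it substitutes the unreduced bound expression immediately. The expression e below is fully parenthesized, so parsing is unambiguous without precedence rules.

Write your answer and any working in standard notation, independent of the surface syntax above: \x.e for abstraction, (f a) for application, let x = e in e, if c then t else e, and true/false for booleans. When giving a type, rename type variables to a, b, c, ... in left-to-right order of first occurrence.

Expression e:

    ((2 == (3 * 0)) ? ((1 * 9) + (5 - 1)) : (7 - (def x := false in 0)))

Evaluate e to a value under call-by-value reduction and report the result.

Answer: 7

Trace:
step 0: (if (2 == (3 * 0)) then ((1 * 9) + (5 - 1)) else (7 - (let x = false in 0)))
step 1: [delta@0.1] (if (2 == 0) then ((1 * 9) + (5 - 1)) else (7 - (let x = false in 0)))
step 2: [delta@0] (if false then ((1 * 9) + (5 - 1)) else (7 - (let x = false in 0)))
step 3: [if@root] (7 - (let x = false in 0))
step 4: [let@1] (7 - 0)
step 5: [delta@root] 7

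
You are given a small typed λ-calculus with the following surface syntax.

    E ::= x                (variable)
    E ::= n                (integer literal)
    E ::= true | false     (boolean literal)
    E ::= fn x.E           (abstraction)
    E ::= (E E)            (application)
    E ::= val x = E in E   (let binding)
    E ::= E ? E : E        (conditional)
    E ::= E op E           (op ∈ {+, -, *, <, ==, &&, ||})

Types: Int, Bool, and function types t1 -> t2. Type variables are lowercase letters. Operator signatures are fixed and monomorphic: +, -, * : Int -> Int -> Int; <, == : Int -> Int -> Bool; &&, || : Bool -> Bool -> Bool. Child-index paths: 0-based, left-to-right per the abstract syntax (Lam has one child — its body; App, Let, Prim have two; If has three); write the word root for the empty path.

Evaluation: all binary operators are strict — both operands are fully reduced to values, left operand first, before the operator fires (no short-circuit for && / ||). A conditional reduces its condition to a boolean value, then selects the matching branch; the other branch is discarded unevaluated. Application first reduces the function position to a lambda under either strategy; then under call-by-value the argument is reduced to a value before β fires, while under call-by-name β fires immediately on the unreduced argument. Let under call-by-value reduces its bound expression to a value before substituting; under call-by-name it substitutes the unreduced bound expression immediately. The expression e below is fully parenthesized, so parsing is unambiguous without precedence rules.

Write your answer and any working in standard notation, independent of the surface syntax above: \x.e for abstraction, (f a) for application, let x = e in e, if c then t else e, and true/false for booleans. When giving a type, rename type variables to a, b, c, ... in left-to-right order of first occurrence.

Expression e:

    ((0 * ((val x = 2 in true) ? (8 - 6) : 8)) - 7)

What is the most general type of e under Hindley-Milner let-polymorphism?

Working:
  unify Int ~ Int
let x : Int
  unify Bool ~ Bool
  unify Int ~ Int
  unify Int ~ Int
  unify Int ~ Int
  unify Int ~ Int
  unify Int ~ Int
  unify Int ~ Int

Answer: Int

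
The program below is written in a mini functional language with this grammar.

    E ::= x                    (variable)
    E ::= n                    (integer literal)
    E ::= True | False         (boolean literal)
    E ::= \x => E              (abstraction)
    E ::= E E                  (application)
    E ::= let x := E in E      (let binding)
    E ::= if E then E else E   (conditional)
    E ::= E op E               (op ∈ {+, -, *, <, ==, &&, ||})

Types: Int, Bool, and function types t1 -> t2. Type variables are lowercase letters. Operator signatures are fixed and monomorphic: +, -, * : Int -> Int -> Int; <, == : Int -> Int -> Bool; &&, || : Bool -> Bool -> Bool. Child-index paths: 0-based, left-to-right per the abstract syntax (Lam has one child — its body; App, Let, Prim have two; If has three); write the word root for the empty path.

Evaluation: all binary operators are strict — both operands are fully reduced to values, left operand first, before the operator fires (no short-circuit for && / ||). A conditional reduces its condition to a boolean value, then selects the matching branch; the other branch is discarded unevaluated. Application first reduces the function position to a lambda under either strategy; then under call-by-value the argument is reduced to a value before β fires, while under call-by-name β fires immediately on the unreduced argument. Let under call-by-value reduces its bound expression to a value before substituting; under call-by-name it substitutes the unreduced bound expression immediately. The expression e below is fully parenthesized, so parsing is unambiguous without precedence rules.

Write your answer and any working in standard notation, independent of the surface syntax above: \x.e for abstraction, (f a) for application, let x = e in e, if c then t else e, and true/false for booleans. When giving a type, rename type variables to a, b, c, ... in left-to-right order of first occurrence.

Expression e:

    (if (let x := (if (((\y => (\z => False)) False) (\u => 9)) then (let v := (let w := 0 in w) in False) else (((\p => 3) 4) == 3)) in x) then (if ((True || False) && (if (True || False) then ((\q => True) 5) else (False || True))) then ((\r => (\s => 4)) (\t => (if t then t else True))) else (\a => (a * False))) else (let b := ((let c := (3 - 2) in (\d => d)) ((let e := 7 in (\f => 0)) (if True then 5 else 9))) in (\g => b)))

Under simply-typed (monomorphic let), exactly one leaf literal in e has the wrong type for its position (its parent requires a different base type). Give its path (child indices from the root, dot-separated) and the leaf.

Trace:
\z._ : b -> Bool
\y._ : a -> b -> Bool
  unify a -> b -> Bool ~ Bool -> c
  unify a ~ Bool
  unify b -> Bool ~ c
_ _ : b -> Bool
\u._ : d -> Int
  unify b -> Bool ~ (d -> Int) -> e
  unify b ~ d -> Int
  unify Bool ~ e
_ _ : Bool
  unify Bool ~ Bool
let w : Int
w : Int
let v : Int
\p._ : f -> Int
  unify f -> Int ~ Int -> g
  unify f ~ Int
  unify Int ~ g
_ _ : Int
  unify Int ~ Int
  unify Int ~ Int
  unify Bool ~ Bool
let x : Bool
x : Bool
  unify Bool ~ Bool
  unify Bool ~ Bool
  unify Bool ~ Bool
  unify Bool ~ Bool
  unify Bool ~ Bool
  unify Bool ~ Bool
  unify Bool ~ Bool
\q._ : h -> Bool
  unify h -> Bool ~ Int -> i
  unify h ~ Int
  unify Bool ~ i
_ _ : Bool
  unify Bool ~ Bool
  unify Bool ~ Bool
  unify Bool ~ Bool
  unify Bool ~ Bool
  unify Bool ~ Bool
\s._ : k -> Int
\r._ : j -> k -> Int
t : l
  unify l ~ Bool
t : Bool
  unify Bool ~ Bool
\t._ : Bool -> Bool
  unify j -> k -> Int ~ (Bool -> Bool) -> m
  unify j ~ Bool -> Bool
  unify k -> Int ~ m
_ _ : k -> Int
a : n
  unify n ~ Int
  unify Bool ~ Int
  FAIL: mismatch Bool ~ Int

Answer: 1.2.0.1 : false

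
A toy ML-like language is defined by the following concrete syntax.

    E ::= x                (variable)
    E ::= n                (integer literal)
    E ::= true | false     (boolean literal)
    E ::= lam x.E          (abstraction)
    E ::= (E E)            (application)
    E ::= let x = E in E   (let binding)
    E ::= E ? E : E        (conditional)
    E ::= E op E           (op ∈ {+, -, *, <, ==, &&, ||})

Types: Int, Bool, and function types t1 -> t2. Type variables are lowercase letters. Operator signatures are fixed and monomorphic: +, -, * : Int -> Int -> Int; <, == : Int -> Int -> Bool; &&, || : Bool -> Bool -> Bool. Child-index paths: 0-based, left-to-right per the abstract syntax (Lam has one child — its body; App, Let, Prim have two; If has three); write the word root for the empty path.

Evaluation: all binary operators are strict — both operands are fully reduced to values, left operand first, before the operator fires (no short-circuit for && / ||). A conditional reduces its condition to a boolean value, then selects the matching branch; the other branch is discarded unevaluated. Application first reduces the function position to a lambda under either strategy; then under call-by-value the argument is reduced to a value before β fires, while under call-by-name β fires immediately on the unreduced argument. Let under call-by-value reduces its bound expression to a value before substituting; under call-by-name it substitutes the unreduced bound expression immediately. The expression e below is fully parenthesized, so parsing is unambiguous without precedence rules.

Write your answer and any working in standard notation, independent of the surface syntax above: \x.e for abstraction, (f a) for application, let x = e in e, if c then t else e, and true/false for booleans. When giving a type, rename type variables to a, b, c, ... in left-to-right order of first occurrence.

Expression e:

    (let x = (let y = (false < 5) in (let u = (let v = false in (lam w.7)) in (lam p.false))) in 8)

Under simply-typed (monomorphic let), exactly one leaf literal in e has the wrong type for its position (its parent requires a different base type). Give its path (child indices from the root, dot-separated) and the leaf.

Answer: 0.0.0 : false

Trace:
  unify Bool ~ Int
  FAIL: mismatch Bool ~ Int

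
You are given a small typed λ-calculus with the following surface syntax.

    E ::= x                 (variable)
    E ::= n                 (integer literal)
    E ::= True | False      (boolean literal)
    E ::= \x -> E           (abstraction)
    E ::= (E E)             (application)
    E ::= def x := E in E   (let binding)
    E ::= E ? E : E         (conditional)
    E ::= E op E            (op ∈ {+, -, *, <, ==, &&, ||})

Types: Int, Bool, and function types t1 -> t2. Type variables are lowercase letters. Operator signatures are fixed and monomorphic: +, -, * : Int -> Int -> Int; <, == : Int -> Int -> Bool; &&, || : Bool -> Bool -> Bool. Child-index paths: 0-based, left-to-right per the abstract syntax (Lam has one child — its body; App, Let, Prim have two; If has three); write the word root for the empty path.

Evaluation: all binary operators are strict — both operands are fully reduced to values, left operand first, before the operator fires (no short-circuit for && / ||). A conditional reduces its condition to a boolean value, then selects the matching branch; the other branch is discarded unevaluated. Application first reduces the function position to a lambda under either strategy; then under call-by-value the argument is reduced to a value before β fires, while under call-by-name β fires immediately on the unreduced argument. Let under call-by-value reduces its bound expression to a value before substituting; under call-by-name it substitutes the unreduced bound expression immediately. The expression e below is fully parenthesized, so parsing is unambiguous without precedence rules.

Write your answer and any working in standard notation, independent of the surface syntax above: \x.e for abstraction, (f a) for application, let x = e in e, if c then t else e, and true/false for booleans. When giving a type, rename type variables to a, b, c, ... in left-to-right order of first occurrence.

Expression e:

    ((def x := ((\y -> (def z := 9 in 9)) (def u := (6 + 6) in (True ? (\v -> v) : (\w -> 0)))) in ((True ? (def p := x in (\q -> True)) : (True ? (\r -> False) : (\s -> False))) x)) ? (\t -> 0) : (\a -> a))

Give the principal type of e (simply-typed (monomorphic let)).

Answer: Int -> Int

Working:
let z : Int
\y._ : a -> Int
  unify Int ~ Int
  unify Int ~ Int
let u : Int
  unify Bool ~ Bool
v : b
\v._ : b -> b
\w._ : c -> Int
  unify b -> b ~ c -> Int
  unify b ~ c
  unify c ~ Int
  unify a -> Int ~ (Int -> Int) -> d
  unify a ~ Int -> Int
  unify Int ~ d
_ _ : Int
let x : Int
  unify Bool ~ Bool
x : Int
let p : Int
\q._ : e -> Bool
  unify Bool ~ Bool
\r._ : f -> Bool
\s._ : g -> Bool
  unify f -> Bool ~ g -> Bool
  unify f ~ g
  unify Bool ~ Bool
  unify e -> Bool ~ g -> Bool
  unify e ~ g
  unify Bool ~ Bool
x : Int
  unify g -> Bool ~ Int -> h
  unify g ~ Int
  unify Bool ~ h
_ _ : Bool
  unify Bool ~ Bool
\t._ : i -> Int
a : j
\a._ : j -> j
  unify i -> Int ~ j -> j
  unify i ~ j
  unify Int ~ j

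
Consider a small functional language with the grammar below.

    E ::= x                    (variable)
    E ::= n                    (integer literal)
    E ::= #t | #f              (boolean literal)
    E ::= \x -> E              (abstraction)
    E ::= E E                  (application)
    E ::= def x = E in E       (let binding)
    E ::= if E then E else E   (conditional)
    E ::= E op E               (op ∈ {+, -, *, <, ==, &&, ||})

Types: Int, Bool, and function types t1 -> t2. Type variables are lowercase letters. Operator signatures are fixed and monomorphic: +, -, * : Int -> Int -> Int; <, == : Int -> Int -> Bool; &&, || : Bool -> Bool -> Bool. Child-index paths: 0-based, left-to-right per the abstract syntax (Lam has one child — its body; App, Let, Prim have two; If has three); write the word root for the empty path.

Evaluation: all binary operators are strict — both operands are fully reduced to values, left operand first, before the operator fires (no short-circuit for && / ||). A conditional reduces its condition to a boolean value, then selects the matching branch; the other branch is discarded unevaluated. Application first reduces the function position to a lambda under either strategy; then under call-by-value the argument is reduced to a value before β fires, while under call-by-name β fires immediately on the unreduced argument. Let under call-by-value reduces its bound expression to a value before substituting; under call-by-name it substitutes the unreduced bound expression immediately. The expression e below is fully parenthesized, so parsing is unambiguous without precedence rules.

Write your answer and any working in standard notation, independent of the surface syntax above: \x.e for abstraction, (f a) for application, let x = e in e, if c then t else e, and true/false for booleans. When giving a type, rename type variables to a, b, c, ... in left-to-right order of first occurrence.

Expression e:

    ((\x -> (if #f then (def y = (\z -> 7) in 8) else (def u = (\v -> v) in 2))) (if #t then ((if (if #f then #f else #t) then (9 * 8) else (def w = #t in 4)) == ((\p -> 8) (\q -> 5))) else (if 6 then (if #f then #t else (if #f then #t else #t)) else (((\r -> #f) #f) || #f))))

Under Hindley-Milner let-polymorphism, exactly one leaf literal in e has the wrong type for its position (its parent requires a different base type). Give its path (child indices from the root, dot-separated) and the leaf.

Trace:
  unify Bool ~ Bool
\z._ : b -> Int
let y : forall. b -> Int
v : c
\v._ : c -> c
let u : forall. c -> c
  unify Int ~ Int
\x._ : a -> Int
  unify Bool ~ Bool
  unify Bool ~ Bool
  unify Bool ~ Bool
  unify Bool ~ Bool
  unify Int ~ Int
  unify Int ~ Int
let w : Bool
  unify Int ~ Int
  unify Int ~ Int
\p._ : d -> Int
\q._ : e -> Int
  unify d -> Int ~ (e -> Int) -> f
  unify d ~ e -> Int
  unify Int ~ f
_ _ : Int
  unify Int ~ Int
  unify Int ~ Bool
  FAIL: mismatch Int ~ Bool

Answer: 1.2.0 : 6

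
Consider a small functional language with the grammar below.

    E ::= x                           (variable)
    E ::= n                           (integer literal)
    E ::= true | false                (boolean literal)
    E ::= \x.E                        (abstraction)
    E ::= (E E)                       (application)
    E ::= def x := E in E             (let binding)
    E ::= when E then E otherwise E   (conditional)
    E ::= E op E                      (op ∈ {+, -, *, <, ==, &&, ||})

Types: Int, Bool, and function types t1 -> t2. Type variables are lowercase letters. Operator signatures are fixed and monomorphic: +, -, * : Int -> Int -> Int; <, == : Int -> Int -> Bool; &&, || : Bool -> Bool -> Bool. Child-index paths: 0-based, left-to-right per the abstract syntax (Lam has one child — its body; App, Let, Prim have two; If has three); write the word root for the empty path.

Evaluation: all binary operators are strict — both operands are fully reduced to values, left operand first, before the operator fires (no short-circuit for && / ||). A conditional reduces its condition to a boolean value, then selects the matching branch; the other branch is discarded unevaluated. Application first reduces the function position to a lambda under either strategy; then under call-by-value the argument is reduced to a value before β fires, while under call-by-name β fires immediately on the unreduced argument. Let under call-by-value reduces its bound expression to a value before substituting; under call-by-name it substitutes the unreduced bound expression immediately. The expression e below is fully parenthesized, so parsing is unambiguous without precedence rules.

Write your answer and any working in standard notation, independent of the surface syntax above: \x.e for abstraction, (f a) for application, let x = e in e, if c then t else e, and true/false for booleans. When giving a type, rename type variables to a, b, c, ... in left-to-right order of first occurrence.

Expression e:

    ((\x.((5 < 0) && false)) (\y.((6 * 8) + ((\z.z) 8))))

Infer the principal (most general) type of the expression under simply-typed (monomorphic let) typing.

Trace:
  unify Int ~ Int
  unify Int ~ Int
  unify Bool ~ Bool
  unify Bool ~ Bool
\x._ : a -> Bool
  unify Int ~ Int
  unify Int ~ Int
  unify Int ~ Int
z : c
\z._ : c -> c
  unify c -> c ~ Int -> d
  unify c ~ Int
  unify Int ~ d
_ _ : Int
  unify Int ~ Int
\y._ : b -> Int
  unify a -> Bool ~ (b -> Int) -> e
  unify a ~ b -> Int
  unify Bool ~ e
_ _ : Bool

Answer: Bool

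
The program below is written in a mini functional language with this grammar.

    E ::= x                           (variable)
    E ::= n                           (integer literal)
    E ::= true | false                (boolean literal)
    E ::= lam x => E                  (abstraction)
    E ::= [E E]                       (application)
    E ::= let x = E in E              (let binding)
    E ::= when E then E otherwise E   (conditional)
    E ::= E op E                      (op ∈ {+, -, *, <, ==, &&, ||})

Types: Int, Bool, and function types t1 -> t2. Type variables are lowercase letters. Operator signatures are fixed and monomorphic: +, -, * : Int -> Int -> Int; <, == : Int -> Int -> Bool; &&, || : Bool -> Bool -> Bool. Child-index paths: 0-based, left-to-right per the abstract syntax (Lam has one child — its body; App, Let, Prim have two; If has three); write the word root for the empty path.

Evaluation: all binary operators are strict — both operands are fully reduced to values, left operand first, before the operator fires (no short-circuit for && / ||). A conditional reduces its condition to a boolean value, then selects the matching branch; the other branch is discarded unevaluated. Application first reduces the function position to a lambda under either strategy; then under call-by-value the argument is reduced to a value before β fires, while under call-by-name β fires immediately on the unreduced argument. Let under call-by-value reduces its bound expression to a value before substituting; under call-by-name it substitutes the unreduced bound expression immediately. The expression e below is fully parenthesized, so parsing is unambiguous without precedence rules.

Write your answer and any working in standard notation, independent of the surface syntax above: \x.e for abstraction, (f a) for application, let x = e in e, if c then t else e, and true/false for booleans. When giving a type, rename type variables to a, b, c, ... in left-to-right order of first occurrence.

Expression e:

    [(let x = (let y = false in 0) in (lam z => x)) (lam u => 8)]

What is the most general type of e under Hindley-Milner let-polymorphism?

Answer: Int

Working:
let y : Bool
let x : Int
x : Int
\z._ : a -> Int
\u._ : b -> Int
  unify a -> Int ~ (b -> Int) -> c
  unify a ~ b -> Int
  unify Int ~ c
_ _ : Int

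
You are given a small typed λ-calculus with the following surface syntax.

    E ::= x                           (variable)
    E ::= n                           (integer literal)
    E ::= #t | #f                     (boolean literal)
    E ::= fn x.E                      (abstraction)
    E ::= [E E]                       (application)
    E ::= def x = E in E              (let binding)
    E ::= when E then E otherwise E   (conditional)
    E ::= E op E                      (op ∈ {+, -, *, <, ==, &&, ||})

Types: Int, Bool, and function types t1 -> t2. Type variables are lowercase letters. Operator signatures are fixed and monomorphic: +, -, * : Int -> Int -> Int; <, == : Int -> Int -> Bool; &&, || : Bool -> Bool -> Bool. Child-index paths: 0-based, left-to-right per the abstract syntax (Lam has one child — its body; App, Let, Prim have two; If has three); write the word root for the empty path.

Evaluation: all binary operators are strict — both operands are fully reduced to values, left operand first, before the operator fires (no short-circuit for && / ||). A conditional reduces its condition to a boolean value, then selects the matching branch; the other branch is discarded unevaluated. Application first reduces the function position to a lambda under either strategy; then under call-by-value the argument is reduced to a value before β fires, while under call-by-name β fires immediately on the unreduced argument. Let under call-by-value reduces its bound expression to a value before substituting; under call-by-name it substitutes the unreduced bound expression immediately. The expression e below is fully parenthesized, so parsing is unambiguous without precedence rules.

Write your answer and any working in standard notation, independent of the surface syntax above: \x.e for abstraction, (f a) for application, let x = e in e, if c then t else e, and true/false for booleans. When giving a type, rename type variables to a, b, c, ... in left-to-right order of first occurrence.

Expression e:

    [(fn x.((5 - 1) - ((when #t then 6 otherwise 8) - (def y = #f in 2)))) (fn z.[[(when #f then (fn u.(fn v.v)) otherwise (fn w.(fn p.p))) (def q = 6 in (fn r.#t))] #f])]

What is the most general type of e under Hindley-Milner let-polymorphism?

Answer: Int

Derivation:
  unify Int ~ Int
  unify Int ~ Int
  unify Int ~ Int
  unify Bool ~ Bool
  unify Int ~ Int
  unify Int ~ Int
let y : Bool
  unify Int ~ Int
  unify Int ~ Int
\x._ : a -> Int
  unify Bool ~ Bool
v : d
\v._ : d -> d
\u._ : c -> d -> d
p : f
\p._ : f -> f
\w._ : e -> f -> f
  unify c -> d -> d ~ e -> f -> f
  unify c ~ e
  unify d -> d ~ f -> f
  unify d ~ f
  unify f ~ f
let q : Int
\r._ : g -> Bool
  unify e -> f -> f ~ (g -> Bool) -> h
  unify e ~ g -> Bool
  unify f -> f ~ h
_ _ : f -> f
  unify f -> f ~ Bool -> i
  unify f ~ Bool
  unify Bool ~ i
_ _ : Bool
\z._ : b -> Bool
  unify a -> Int ~ (b -> Bool) -> j
  unify a ~ b -> Bool
  unify Int ~ j
_ _ : Int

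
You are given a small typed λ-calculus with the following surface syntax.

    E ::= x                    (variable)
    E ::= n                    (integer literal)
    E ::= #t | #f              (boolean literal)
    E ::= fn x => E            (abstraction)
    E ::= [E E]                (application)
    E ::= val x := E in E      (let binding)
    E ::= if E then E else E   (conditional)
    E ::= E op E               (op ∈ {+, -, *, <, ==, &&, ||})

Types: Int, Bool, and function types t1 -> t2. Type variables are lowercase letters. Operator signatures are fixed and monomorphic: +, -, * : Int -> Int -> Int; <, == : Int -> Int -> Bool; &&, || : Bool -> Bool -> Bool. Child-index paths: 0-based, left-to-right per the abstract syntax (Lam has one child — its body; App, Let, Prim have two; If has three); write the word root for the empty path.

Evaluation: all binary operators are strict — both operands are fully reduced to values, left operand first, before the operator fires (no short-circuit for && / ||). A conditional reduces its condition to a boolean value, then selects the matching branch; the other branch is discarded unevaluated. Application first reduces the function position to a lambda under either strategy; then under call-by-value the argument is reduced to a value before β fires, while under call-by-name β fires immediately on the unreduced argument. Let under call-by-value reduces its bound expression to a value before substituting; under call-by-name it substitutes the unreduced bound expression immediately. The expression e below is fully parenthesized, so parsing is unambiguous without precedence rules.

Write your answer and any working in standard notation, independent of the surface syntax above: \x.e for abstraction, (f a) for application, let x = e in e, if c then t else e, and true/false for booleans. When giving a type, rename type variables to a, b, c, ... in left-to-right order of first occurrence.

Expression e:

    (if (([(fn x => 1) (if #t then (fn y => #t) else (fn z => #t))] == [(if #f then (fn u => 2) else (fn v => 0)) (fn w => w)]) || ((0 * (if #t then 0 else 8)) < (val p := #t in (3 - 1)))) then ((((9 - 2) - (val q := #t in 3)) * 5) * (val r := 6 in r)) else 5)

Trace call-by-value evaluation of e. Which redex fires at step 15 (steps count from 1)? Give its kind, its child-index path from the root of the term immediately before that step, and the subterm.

Answer: delta at 0.0 : (7 - 3)

Trace:
step 0: (if ((((\x.1) (if true then (\y.true) else (\z.true))) == ((if false then (\u.2) else (\v.0)) (\w.w))) || ((0 * (if true then 0 else 8)) < (let p = true in (3 - 1)))) then ((((9 - 2) - (let q = true in 3)) * 5) * (let r = 6 in r)) else 5)
step 1: [if@0.0.0.1] (if ((((\x.1) (\y.true)) == ((if false then (\u.2) else (\v.0)) (\w.w))) || ((0 * (if true then 0 else 8)) < (let p = true in (3 - 1)))) then ((((9 - 2) - (let q = true in 3)) * 5) * (let r = 6 in r)) else 5)
step 2: [beta@0.0.0] (if ((1 == ((if false then (\u.2) else (\v.0)) (\w.w))) || ((0 * (if true then 0 else 8)) < (let p = true in (3 - 1)))) then ((((9 - 2) - (let q = true in 3)) * 5) * (let r = 6 in r)) else 5)
step 3: [if@0.0.1.0] (if ((1 == ((\v.0) (\w.w))) || ((0 * (if true then 0 else 8)) < (let p = true in (3 - 1)))) then ((((9 - 2) - (let q = true in 3)) * 5) * (let r = 6 in r)) else 5)
step 4: [beta@0.0.1] (if ((1 == 0) || ((0 * (if true then 0 else 8)) < (let p = true in (3 - 1)))) then ((((9 - 2) - (let q = true in 3)) * 5) * (let r = 6 in r)) else 5)
step 5: [delta@0.0] (if (false || ((0 * (if true then 0 else 8)) < (let p = true in (3 - 1)))) then ((((9 - 2) - (let q = true in 3)) * 5) * (let r = 6 in r)) else 5)
step 6: [if@0.1.0.1] (if (false || ((0 * 0) < (let p = true in (3 - 1)))) then ((((9 - 2) - (let q = true in 3)) * 5) * (let r = 6 in r)) else 5)
step 7: [delta@0.1.0] (if (false || (0 < (let p = true in (3 - 1)))) then ((((9 - 2) - (let q = true in 3)) * 5) * (let r = 6 in r)) else 5)
step 8: [let@0.1.1] (if (false || (0 < (3 - 1))) then ((((9 - 2) - (let q = true in 3)) * 5) * (let r = 6 in r)) else 5)
step 9: [delta@0.1.1] (if (false || (0 < 2)) then ((((9 - 2) - (let q = true in 3)) * 5) * (let r = 6 in r)) else 5)
step 10: [delta@0.1] (if (false || true) then ((((9 - 2) - (let q = true in 3)) * 5) * (let r = 6 in r)) else 5)
step 11: [delta@0] (if true then ((((9 - 2) - (let q = true in 3)) * 5) * (let r = 6 in r)) else 5)
step 12: [if@root] ((((9 - 2) - (let q = true in 3)) * 5) * (let r = 6 in r))
step 13: [delta@0.0.0] (((7 - (let q = true in 3)) * 5) * (let r = 6 in r))
step 14: [let@0.0.1] (((7 - 3) * 5) * (let r = 6 in r))
step 15: [delta@0.0] ((4 * 5) * (let r = 6 in r))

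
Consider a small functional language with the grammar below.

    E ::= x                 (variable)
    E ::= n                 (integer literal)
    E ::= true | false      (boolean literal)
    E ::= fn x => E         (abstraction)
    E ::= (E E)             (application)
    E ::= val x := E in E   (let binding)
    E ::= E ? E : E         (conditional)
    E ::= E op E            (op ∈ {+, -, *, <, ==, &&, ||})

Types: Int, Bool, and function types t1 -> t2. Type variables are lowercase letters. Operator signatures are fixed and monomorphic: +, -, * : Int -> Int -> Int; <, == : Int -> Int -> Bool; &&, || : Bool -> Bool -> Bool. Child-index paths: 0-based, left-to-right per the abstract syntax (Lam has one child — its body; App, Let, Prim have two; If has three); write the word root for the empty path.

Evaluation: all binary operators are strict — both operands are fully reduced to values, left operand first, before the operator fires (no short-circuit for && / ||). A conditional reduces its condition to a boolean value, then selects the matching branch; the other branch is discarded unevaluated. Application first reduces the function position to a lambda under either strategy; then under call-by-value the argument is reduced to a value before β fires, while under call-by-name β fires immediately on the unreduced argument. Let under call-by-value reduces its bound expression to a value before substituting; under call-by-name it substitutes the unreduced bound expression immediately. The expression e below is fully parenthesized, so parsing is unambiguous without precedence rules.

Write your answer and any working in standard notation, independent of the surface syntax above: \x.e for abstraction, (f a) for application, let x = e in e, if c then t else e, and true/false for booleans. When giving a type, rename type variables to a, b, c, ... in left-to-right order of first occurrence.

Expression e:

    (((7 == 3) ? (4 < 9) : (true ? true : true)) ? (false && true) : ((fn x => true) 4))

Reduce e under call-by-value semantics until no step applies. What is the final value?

Answer: false

Trace:
step 0: (if (if (7 == 3) then (4 < 9) else (if true then true else true)) then (false && true) else ((\x.true) 4))
step 1: [delta@0.0] (if (if false then (4 < 9) else (if true then true else true)) then (false && true) else ((\x.true) 4))
step 2: [if@0] (if (if true then true else true) then (false && true) else ((\x.true) 4))
step 3: [if@0] (if true then (false && true) else ((\x.true) 4))
step 4: [if@root] (false && true)
step 5: [delta@root] false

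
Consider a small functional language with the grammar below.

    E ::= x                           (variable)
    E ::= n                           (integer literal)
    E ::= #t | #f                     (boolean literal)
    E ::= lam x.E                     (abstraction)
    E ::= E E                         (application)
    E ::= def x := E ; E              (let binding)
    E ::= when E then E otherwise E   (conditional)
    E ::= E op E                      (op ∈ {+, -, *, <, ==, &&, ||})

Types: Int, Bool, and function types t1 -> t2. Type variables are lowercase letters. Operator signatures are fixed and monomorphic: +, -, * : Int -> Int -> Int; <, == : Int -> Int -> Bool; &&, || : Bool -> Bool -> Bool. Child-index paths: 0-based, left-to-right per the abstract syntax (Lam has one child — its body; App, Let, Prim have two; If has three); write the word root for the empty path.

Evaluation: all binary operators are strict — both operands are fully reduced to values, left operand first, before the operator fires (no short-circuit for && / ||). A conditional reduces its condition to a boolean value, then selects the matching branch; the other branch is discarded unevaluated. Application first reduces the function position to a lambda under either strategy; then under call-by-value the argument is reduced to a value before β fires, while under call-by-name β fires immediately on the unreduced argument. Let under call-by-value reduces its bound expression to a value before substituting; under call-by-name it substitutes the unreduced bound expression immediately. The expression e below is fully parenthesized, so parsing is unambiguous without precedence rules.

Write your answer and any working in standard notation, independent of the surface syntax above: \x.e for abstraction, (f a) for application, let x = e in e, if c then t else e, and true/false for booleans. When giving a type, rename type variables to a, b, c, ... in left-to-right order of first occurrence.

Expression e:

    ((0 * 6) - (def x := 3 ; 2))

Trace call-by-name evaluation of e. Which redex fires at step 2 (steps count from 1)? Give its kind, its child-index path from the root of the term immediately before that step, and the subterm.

Working:
step 0: ((0 * 6) - (let x = 3 in 2))
step 1: [delta@0] (0 - (let x = 3 in 2))
step 2: [let@1] (0 - 2)

Answer: let at 1 : (let x = 3 in 2)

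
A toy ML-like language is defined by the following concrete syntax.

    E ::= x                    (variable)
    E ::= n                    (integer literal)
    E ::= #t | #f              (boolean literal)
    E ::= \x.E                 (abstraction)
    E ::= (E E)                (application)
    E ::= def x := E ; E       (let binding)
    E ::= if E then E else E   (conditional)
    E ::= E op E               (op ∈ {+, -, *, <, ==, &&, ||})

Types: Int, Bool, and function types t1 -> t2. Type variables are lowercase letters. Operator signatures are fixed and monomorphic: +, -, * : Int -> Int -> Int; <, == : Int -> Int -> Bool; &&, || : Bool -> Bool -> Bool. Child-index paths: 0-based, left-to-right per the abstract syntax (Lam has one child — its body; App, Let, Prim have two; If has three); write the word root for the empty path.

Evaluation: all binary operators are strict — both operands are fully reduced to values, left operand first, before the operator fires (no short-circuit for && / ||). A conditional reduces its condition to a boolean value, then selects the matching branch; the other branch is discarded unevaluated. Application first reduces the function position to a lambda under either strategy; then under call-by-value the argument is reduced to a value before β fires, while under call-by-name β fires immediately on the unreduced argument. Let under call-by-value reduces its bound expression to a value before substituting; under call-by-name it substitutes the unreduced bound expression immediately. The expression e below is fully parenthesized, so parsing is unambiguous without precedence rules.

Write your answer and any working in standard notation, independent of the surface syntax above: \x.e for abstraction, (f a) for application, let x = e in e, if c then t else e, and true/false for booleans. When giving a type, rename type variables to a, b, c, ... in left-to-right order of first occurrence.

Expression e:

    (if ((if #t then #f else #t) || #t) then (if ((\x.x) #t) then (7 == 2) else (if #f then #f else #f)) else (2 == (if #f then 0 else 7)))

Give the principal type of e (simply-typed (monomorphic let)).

Answer: Bool

Derivation:
  unify Bool ~ Bool
  unify Bool ~ Bool
  unify Bool ~ Bool
  unify Bool ~ Bool
  unify Bool ~ Bool
x : a
\x._ : a -> a
  unify a -> a ~ Bool -> b
  unify a ~ Bool
  unify Bool ~ b
_ _ : Bool
  unify Bool ~ Bool
  unify Int ~ Int
  unify Int ~ Int
  unify Bool ~ Bool
  unify Bool ~ Bool
  unify Bool ~ Bool
  unify Int ~ Int
  unify Bool ~ Bool
  unify Int ~ Int
  unify Int ~ Int
  unify Bool ~ Bool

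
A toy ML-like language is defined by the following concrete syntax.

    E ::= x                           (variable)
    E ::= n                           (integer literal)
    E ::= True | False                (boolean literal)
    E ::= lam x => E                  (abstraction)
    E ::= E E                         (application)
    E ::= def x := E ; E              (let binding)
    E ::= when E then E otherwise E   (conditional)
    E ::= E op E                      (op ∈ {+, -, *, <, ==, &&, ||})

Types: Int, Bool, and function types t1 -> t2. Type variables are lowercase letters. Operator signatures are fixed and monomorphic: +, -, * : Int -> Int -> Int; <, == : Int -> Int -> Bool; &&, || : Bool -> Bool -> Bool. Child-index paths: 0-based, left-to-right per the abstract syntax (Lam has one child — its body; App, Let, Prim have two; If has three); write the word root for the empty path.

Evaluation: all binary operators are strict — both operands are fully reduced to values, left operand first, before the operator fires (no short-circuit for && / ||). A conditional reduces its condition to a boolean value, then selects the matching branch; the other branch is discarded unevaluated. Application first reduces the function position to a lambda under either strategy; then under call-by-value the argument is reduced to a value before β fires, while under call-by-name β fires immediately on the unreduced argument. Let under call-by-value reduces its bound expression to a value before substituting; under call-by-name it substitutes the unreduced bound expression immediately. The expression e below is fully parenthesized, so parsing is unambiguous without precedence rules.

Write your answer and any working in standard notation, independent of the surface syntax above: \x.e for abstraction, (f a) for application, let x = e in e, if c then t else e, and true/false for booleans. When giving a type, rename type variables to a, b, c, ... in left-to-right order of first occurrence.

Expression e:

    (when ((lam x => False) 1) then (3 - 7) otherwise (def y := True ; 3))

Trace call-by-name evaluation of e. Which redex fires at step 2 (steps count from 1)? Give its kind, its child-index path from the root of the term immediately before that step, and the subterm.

Trace:
step 0: (if ((\x.false) 1) then (3 - 7) else (let y = true in 3))
step 1: [beta@0] (if false then (3 - 7) else (let y = true in 3))
step 2: [if@root] (let y = true in 3)

Answer: if at root : (if false then (3 - 7) else (let y = true in 3))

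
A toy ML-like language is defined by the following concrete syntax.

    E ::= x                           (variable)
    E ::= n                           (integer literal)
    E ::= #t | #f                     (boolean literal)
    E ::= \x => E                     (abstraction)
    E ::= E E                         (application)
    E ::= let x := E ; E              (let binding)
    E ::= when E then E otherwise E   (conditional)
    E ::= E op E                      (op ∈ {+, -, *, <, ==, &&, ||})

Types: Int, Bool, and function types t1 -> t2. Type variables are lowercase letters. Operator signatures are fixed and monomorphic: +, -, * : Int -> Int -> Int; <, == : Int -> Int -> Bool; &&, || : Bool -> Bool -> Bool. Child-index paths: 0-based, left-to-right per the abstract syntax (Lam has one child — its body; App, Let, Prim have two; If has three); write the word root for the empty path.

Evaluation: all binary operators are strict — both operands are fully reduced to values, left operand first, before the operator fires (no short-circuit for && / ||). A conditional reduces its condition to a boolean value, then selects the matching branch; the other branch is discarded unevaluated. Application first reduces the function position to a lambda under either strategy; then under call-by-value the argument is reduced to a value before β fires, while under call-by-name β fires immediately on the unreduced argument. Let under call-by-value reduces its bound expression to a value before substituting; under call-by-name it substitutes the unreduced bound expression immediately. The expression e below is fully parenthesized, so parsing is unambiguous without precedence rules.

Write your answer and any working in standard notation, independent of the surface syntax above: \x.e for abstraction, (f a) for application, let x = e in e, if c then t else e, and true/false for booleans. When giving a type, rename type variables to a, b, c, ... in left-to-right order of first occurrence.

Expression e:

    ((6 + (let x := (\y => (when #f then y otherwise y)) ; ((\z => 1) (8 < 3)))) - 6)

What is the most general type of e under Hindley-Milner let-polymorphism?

Answer: Int

Trace:
  unify Int ~ Int
  unify Bool ~ Bool
y : a
y : a
  unify a ~ a
\y._ : a -> a
let x : forall. a -> a
\z._ : b -> Int
  unify Int ~ Int
  unify Int ~ Int
  unify b -> Int ~ Bool -> c
  unify b ~ Bool
  unify Int ~ c
_ _ : Int
  unify Int ~ Int
  unify Int ~ Int
  unify Int ~ Int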